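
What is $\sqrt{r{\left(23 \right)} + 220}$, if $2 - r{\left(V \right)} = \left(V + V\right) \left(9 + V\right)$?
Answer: $25 i \sqrt{2} \approx 35.355 i$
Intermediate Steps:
$r{\left(V \right)} = 2 - 2 V \left(9 + V\right)$ ($r{\left(V \right)} = 2 - \left(V + V\right) \left(9 + V\right) = 2 - 2 V \left(9 + V\right)$)
$\sqrt{r{\left(23 \right)} + 220} = \sqrt{\left(2 - 414 - 2 \cdot 23^{2}\right) + 220} = \sqrt{\left(2 - 414 - 1058\right) + 220} = \sqrt{-1470 + 220} = \sqrt{-1250} = 25 i \sqrt{2}$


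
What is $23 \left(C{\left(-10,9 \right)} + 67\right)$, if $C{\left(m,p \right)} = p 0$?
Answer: $1541$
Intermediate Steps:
$C{\left(m,p \right)} = 0$
$23 \left(C{\left(-10,9 \right)} + 67\right) = 23 \left(0 + 67\right) = 23 \cdot 67 = 1541$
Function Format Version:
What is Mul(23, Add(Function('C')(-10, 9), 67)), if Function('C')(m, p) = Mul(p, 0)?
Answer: 1541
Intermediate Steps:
Function('C')(m, p) = 0
Mul(23, Add(Function('C')(-10, 9), 67)) = Mul(23, Add(0, 67)) = Mul(23, 67) = 1541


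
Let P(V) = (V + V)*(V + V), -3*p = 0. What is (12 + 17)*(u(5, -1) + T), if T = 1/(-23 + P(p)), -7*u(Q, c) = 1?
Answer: -870/161 ≈ -5.4037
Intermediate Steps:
p = 0 (p = -1/3*0 = 0)
P(V) = 4*V**2 (P(V) = (2*V)*(2*V) = 4*V**2)
u(Q, c) = -1/7 (u(Q, c) = -1/7*1 = -1/7)
T = -1/23 (T = 1/(-23 + 4*0**2) = 1/(-23 + 4*0) = 1/(-23 + 0) = 1/(-23) = -1/23 ≈ -0.043478)
(12 + 17)*(u(5, -1) + T) = (12 + 17)*(-1/7 - 1/23) = 29*(-30/161) = -870/161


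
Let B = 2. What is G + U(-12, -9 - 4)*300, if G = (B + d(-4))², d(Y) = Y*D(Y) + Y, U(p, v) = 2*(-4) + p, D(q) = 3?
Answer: -5804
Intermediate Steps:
U(p, v) = -8 + p
d(Y) = 4*Y (d(Y) = Y*3 + Y = 3*Y + Y = 4*Y)
G = 196 (G = (2 + 4*(-4))² = (2 - 16)² = (-14)² = 196)
G + U(-12, -9 - 4)*300 = 196 + (-8 - 12)*300 = 196 - 20*300 = 196 - 6000 = -5804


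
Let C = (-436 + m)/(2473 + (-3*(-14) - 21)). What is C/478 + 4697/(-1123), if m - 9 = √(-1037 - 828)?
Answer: -5599923525/1338764236 + I*√1865/1192132 ≈ -4.1829 + 3.6226e-5*I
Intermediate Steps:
m = 9 + I*√1865 (m = 9 + √(-1037 - 828) = 9 + √(-1865) = 9 + I*√1865 ≈ 9.0 + 43.186*I)
C = -427/2494 + I*√1865/2494 (C = (-436 + (9 + I*√1865))/(2473 + (-3*(-14) - 21)) = (-427 + I*√1865)/(2473 + (42 - 21)) = (-427 + I*√1865)/(2473 + 21) = (-427 + I*√1865)/2494 = (-427 + I*√1865)*(1/2494) = -427/2494 + I*√1865/2494 ≈ -0.17121 + 0.017316*I)
C/478 + 4697/(-1123) = (-427/2494 + I*√1865/2494)/478 + 4697/(-1123) = (-427/2494 + I*√1865/2494)*(1/478) + 4697*(-1/1123) = (-427/1192132 + I*√1865/1192132) - 4697/1123 = -5599923525/1338764236 + I*√1865/1192132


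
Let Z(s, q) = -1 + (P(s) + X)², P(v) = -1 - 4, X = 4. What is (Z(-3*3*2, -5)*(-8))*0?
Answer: 0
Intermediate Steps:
P(v) = -5
Z(s, q) = 0 (Z(s, q) = -1 + (-5 + 4)² = -1 + (-1)² = -1 + 1 = 0)
(Z(-3*3*2, -5)*(-8))*0 = (0*(-8))*0 = 0*0 = 0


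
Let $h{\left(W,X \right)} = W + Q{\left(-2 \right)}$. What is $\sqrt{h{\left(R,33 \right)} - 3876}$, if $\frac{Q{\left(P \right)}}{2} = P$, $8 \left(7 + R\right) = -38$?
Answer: $\frac{i \sqrt{15567}}{2} \approx 62.384 i$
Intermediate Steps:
$R = - \frac{47}{4}$ ($R = -7 + \frac{1}{8} \left(-38\right) = -7 - \frac{19}{4} = - \frac{47}{4} \approx -11.75$)
$Q{\left(P \right)} = 2 P$
$h{\left(W,X \right)} = -4 + W$ ($h{\left(W,X \right)} = W + 2 \left(-2\right) = W - 4 = -4 + W$)
$\sqrt{h{\left(R,33 \right)} - 3876} = \sqrt{\left(-4 - \frac{47}{4}\right) - 3876} = \sqrt{- \frac{63}{4} - 3876} = \sqrt{- \frac{15567}{4}} = \frac{i \sqrt{15567}}{2}$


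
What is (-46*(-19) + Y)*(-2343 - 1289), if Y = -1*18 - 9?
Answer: -3076304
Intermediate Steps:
Y = -27 (Y = -18 - 9 = -27)
(-46*(-19) + Y)*(-2343 - 1289) = (-46*(-19) - 27)*(-2343 - 1289) = (874 - 27)*(-3632) = 847*(-3632) = -3076304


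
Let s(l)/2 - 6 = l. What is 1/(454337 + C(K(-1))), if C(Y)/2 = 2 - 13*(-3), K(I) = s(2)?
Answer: 1/454419 ≈ 2.2006e-6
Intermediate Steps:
s(l) = 12 + 2*l
K(I) = 16 (K(I) = 12 + 2*2 = 12 + 4 = 16)
C(Y) = 82 (C(Y) = 2*(2 - 13*(-3)) = 2*(2 + 39) = 2*41 = 82)
1/(454337 + C(K(-1))) = 1/(454337 + 82) = 1/454419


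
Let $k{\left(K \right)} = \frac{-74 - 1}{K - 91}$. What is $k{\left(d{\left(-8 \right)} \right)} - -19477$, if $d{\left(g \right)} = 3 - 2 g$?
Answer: $\frac{467473}{24} \approx 19478.0$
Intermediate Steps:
$k{\left(K \right)} = - \frac{75}{-91 + K}$
$k{\left(d{\left(-8 \right)} \right)} - -19477 = - \frac{75}{-91 + \left(3 - -16\right)} - -19477 = - \frac{75}{-91 + \left(3 + 16\right)} + 19477 = - \frac{75}{-91 + 19} + 19477 = - \frac{75}{-72} + 19477 = \left(-75\right) \left(- \frac{1}{72}\right) + 19477 = \frac{25}{24} + 19477 = \frac{467473}{24}$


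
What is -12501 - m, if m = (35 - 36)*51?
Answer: -12450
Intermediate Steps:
m = -51 (m = -1*51 = -51)
-12501 - m = -12501 - 1*(-51) = -12501 + 51 = -12450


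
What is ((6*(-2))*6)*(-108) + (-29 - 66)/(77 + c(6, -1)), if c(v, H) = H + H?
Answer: 116621/15 ≈ 7774.7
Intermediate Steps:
c(v, H) = 2*H
((6*(-2))*6)*(-108) + (-29 - 66)/(77 + c(6, -1)) = ((6*(-2))*6)*(-108) + (-29 - 66)/(77 + 2*(-1)) = -12*6*(-108) - 95/(77 - 2) = -72*(-108) - 95/75 = 7776 - 95*1/75 = 7776 - 19/15 = 116621/15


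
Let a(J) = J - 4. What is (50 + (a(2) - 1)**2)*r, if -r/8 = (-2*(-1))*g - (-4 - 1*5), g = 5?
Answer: -8968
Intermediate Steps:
a(J) = -4 + J
r = -152 (r = -8*(-2*(-1)*5 - (-4 - 1*5)) = -8*(2*5 - (-4 - 5)) = -8*(10 - 1*(-9)) = -8*(10 + 9) = -8*19 = -152)
(50 + (a(2) - 1)**2)*r = (50 + ((-4 + 2) - 1)**2)*(-152) = (50 + (-2 - 1)**2)*(-152) = (50 + (-3)**2)*(-152) = (50 + 9)*(-152) = 59*(-152) = -8968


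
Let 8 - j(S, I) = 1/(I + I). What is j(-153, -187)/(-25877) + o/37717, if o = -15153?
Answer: -146763590675/365025050566 ≈ -0.40206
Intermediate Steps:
j(S, I) = 8 - 1/(2*I) (j(S, I) = 8 - 1/(I + I) = 8 - 1/(2*I))
j(-153, -187)/(-25877) + o/37717 = (8 - 1/2/(-187))/(-25877) - 15153/37717 = (8 - 1/2*(-1/187))*(-1/25877) - 15153*1/37717 = (8 + 1/374)*(-1/25877) - 15153/37717 = (2993/374)*(-1/25877) - 15153/37717 = -2993/9677998 - 15153/37717 = -146763590675/365025050566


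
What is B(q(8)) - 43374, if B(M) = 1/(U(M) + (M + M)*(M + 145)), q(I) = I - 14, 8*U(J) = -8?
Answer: -72391207/1669 ≈ -43374.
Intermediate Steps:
U(J) = -1 (U(J) = (⅛)*(-8) = -1)
q(I) = -14 + I
B(M) = 1/(-1 + 2*M*(145 + M)) (B(M) = 1/(-1 + (M + M)*(M + 145)) = 1/(-1 + (2*M)*(145 + M)) = 1/(-1 + 2*M*(145 + M)))
B(q(8)) - 43374 = 1/(-1 + 2*(-14 + 8)² + 290*(-14 + 8)) - 43374 = 1/(-1 + 2*(-6)² + 290*(-6)) - 43374 = 1/(-1 + 2*36 - 1740) - 43374 = 1/(-1 + 72 - 1740) - 43374 = 1/(-1669) - 43374 = -1/1669 - 43374 = -72391207/1669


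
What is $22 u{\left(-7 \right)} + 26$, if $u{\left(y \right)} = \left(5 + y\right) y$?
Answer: $334$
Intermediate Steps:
$u{\left(y \right)} = y \left(5 + y\right)$
$22 u{\left(-7 \right)} + 26 = 22 \left(- 7 \left(5 - 7\right)\right) + 26 = 22 \left(\left(-7\right) \left(-2\right)\right) + 26 = 22 \cdot 14 + 26 = 308 + 26 = 334$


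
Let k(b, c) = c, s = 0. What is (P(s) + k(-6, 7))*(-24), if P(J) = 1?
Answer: -192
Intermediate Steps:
(P(s) + k(-6, 7))*(-24) = (1 + 7)*(-24) = 8*(-24) = -192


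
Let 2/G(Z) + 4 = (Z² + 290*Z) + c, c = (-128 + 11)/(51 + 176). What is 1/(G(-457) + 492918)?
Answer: 8661694/4269504883319 ≈ 2.0287e-6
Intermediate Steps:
c = -117/227 ≈ -0.51542
G(Z) = 2/(-1025/227 + Z² + 290*Z) (G(Z) = 2/(-4 + ((Z² + 290*Z) - 117/227)) = 2/(-4 + (-117/227 + Z² + 290*Z)) = 2/(-1025/227 + Z² + 290*Z))
1/(G(-457) + 492918) = 1/(454/(-1025 + 227*(-457)² + 65830*(-457)) + 492918) = 1/(454/(-1025 + 227*208849 - 30084310) + 492918) = 1/(454/(-1025 + 47408723 - 30084310) + 492918) = 1/(454/17323388 + 492918) = 1/(454*(1/17323388) + 492918) = 1/(227/8661694 + 492918) = 1/(4269504883319/8661694) = 8661694/4269504883319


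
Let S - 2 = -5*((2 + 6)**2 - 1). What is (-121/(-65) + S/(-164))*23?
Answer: 924347/10660 ≈ 86.712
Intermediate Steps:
S = -313 (S = 2 - 5*((2 + 6)**2 - 1) = 2 - 5*(8**2 - 1) = 2 - 5*(64 - 1) = 2 - 5*63 = 2 - 315 = -313)
(-121/(-65) + S/(-164))*23 = (-121/(-65) - 313/(-164))*23 = (-121*(-1/65) - 313*(-1/164))*23 = (121/65 + 313/164)*23 = (40189/10660)*23 = 924347/10660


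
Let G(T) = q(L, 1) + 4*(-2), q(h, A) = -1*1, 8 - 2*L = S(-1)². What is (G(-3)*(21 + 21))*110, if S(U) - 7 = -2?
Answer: -41580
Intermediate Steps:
S(U) = 5 (S(U) = 7 - 2 = 5)
L = -17/2 (L = 4 - ½*5² = 4 - ½*25 = 4 - 25/2 = -17/2 ≈ -8.5000)
q(h, A) = -1
G(T) = -9 (G(T) = -1 + 4*(-2) = -1 - 8 = -9)
(G(-3)*(21 + 21))*110 = -9*(21 + 21)*110 = -9*42*110 = -378*110 = -41580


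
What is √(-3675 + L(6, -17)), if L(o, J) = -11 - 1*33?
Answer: I*√3719 ≈ 60.984*I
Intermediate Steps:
L(o, J) = -44 (L(o, J) = -11 - 33 = -44)
√(-3675 + L(6, -17)) = √(-3675 - 44) = √(-3719) = I*√3719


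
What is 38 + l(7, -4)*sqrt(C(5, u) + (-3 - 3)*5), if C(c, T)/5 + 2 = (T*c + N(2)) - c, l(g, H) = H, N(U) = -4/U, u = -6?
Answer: 38 - 60*I ≈ 38.0 - 60.0*I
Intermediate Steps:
C(c, T) = -20 - 5*c + 5*T*c (C(c, T) = -10 + 5*((T*c - 4/2) - c) = -10 + 5*((T*c - 4*1/2) - c) = -10 + 5*((T*c - 2) - c) = -10 + 5*((-2 + T*c) - c) = -10 + 5*(-2 - c + T*c) = -10 + (-10 - 5*c + 5*T*c) = -20 - 5*c + 5*T*c)
38 + l(7, -4)*sqrt(C(5, u) + (-3 - 3)*5) = 38 - 4*sqrt((-20 - 5*5 + 5*(-6)*5) + (-3 - 3)*5) = 38 - 4*sqrt((-20 - 25 - 150) - 6*5) = 38 - 4*sqrt(-195 - 30) = 38 - 60*I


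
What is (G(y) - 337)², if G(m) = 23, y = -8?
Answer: 98596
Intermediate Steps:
(G(y) - 337)² = (23 - 337)² = (-314)² = 98596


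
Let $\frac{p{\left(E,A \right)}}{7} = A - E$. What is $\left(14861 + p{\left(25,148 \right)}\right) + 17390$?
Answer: $33112$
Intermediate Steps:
$p{\left(E,A \right)} = - 7 E + 7 A$ ($p{\left(E,A \right)} = 7 \left(A - E\right) = - 7 E + 7 A$)
$\left(14861 + p{\left(25,148 \right)}\right) + 17390 = \left(14861 + \left(\left(-7\right) 25 + 7 \cdot 148\right)\right) + 17390 = \left(14861 + \left(-175 + 1036\right)\right) + 17390 = \left(14861 + 861\right) + 17390 = 15722 + 17390 = 33112$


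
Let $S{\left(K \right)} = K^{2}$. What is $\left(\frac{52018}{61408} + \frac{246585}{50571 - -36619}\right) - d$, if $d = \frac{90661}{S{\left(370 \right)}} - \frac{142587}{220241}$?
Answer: $\frac{7386369218644004331}{2017916828461987600} \approx 3.6604$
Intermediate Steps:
$d = \frac{447109001}{30150992900}$ ($d = \frac{90661}{370^{2}} - \frac{142587}{220241} = \frac{90661}{136900} - \frac{142587}{220241} = \frac{447109001}{30150992900} \approx 0.014829$)
$\left(\frac{52018}{61408} + \frac{246585}{50571 - -36619}\right) - d = \left(\frac{52018}{61408} + \frac{246585}{50571 - -36619}\right) - \frac{447109001}{30150992900} = \left(52018 \cdot \frac{1}{61408} + \frac{246585}{50571 + 36619}\right) - \frac{447109001}{30150992900} = \left(\frac{26009}{30704} + \frac{246585}{87190}\right) - \frac{447109001}{30150992900} = \left(\frac{26009}{30704} + 246585 \cdot \frac{1}{87190}\right) - \frac{447109001}{30150992900} = \left(\frac{26009}{30704} + \frac{49317}{17438}\right) - \frac{447109001}{30150992900} = \frac{983887055}{267708176} - \frac{447109001}{30150992900} = \frac{7386369218644004331}{2017916828461987600}$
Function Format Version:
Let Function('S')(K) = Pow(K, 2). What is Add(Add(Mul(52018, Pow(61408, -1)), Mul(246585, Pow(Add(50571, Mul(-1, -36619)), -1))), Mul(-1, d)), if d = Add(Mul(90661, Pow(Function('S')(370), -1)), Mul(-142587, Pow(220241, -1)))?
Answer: Rational(7386369218644004331, 2017916828461987600) ≈ 3.6604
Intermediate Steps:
d = Rational(447109001, 30150992900) (d = Add(Mul(90661, Pow(Pow(370, 2), -1)), Mul(-142587, Pow(220241, -1))) = Add(Mul(90661, Pow(136900, -1)), Mul(-142587, Rational(1, 220241))) = Add(Mul(90661, Rational(1, 136900)), Rational(-142587, 220241)) = Add(Rational(90661, 136900), Rational(-142587, 220241)) = Rational(447109001, 30150992900) ≈ 0.014829)
Add(Add(Mul(52018, Pow(61408, -1)), Mul(246585, Pow(Add(50571, Mul(-1, -36619)), -1))), Mul(-1, d)) = Add(Add(Mul(52018, Pow(61408, -1)), Mul(246585, Pow(Add(50571, Mul(-1, -36619)), -1))), Mul(-1, Rational(447109001, 30150992900))) = Add(Add(Mul(52018, Rational(1, 61408)), Mul(246585, Pow(Add(50571, 36619), -1))), Rational(-447109001, 30150992900)) = Add(Add(Rational(26009, 30704), Mul(246585, Pow(87190, -1))), Rational(-447109001, 30150992900)) = Add(Add(Rational(26009, 30704), Mul(246585, Rational(1, 87190))), Rational(-447109001, 30150992900)) = Add(Add(Rational(26009, 30704), Rational(49317, 17438)), Rational(-447109001, 30150992900)) = Add(Rational(983887055, 267708176), Rational(-447109001, 30150992900)) = Rational(7386369218644004331, 2017916828461987600)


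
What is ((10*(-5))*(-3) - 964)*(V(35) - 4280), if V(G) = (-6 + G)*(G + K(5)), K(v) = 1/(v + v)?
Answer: 13276747/5 ≈ 2.6553e+6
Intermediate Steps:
K(v) = 1/(2*v)
V(G) = (-6 + G)*(⅒ + G) (V(G) = (-6 + G)*(G + (½)/5) = (-6 + G)*(G + (½)*(⅕)) = (-6 + G)*(G + ⅒) = (-6 + G)*(⅒ + G))
((10*(-5))*(-3) - 964)*(V(35) - 4280) = ((10*(-5))*(-3) - 964)*((-⅗ + 35² - 59/10*35) - 4280) = (-50*(-3) - 964)*((-⅗ + 1225 - 413/2) - 4280) = (150 - 964)*(10179/10 - 4280) = -814*(-32621/10) = 13276747/5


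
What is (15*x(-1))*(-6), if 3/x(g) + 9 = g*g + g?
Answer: 30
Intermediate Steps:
x(g) = 3/(-9 + g + g**2) (x(g) = 3/(-9 + (g*g + g)) = 3/(-9 + (g**2 + g)) = 3/(-9 + (g + g**2)) = 3/(-9 + g + g**2))
(15*x(-1))*(-6) = (15*(3/(-9 - 1 + (-1)**2)))*(-6) = (15*(3/(-9 - 1 + 1)))*(-6) = (15*(3/(-9)))*(-6) = (15*(3*(-1/9)))*(-6) = (15*(-1/3))*(-6) = -5*(-6) = 30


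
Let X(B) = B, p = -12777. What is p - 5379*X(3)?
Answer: -28914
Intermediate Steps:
p - 5379*X(3) = -12777 - 5379*3 = -12777 - 16137 = -28914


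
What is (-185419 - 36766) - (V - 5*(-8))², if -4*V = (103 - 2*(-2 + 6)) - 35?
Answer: -222810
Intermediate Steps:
V = -15 (V = -((103 - 2*(-2 + 6)) - 35)/4 = -((103 - 2*4) - 35)/4 = -((103 - 8) - 35)/4 = -(95 - 35)/4 = -¼*60 = -15)
(-185419 - 36766) - (V - 5*(-8))² = (-185419 - 36766) - (-15 - 5*(-8))² = -222185 - (-15 + 40)² = -222185 - 1*25² = -222185 - 1*625 = -222185 - 625 = -222810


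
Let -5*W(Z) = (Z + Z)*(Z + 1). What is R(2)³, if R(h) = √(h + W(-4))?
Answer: -14*I*√70/25 ≈ -4.6853*I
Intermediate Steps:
W(Z) = -2*Z*(1 + Z)/5 (W(Z) = -(Z + Z)*(Z + 1)/5 = -2*Z*(1 + Z)/5)
R(h) = √(-24/5 + h) (R(h) = √(h - ⅖*(-4)*(1 - 4)) = √(h - ⅖*(-4)*(-3)) = √(h - 24/5) = √(-24/5 + h))
R(2)³ = (√(-120 + 25*2)/5)³ = (√(-120 + 50)/5)³ = (√(-70)/5)³ = ((I*√70)/5)³ = (I*√70/5)³ = -14*I*√70/25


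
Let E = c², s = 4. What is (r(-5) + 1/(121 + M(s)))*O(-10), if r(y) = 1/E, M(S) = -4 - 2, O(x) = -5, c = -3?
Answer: -124/207 ≈ -0.59903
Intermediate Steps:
E = 9 (E = (-3)² = 9)
M(S) = -6
r(y) = ⅑ (r(y) = 1/9 = ⅑)
(r(-5) + 1/(121 + M(s)))*O(-10) = (⅑ + 1/(121 - 6))*(-5) = (⅑ + 1/115)*(-5) = (124/1035)*(-5) = -124/207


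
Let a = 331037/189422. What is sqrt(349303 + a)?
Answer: sqrt(12533296791314066)/189422 ≈ 591.02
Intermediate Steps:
a = 331037/189422 (a = 331037*(1/189422) = 331037/189422 ≈ 1.7476)
sqrt(349303 + a) = sqrt(349303 + 331037/189422) = sqrt(66166003903/189422) = sqrt(12533296791314066)/189422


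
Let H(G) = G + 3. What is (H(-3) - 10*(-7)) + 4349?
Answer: 4419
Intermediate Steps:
H(G) = 3 + G
(H(-3) - 10*(-7)) + 4349 = ((3 - 3) - 10*(-7)) + 4349 = (0 + 70) + 4349 = 70 + 4349 = 4419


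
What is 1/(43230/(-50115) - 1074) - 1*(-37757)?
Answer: 135589763471/3591116 ≈ 37757.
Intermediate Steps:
1/(43230/(-50115) - 1074) - 1*(-37757) = 1/(43230*(-1/50115) - 1074) + 37757 = 1/(-2882/3341 - 1074) + 37757 = 1/(-3591116/3341) + 37757 = -3341/3591116 + 37757 = 135589763471/3591116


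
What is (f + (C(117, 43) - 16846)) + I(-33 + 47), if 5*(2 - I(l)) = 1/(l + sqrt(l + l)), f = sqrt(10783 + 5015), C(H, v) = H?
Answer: -1003621/60 + sqrt(15798) + sqrt(7)/420 ≈ -16601.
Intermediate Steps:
f = sqrt(15798) ≈ 125.69
I(l) = 2 - 1/(5*(l + sqrt(2)*sqrt(l))) (I(l) = 2 - 1/(5*(l + sqrt(l + l))) = 2 - 1/(5*(l + sqrt(2*l))) = 2 - 1/(5*(l + sqrt(2)*sqrt(l))))
(f + (C(117, 43) - 16846)) + I(-33 + 47) = (sqrt(15798) + (117 - 16846)) + (-1/5 + 2*(-33 + 47) + 2*sqrt(2)*sqrt(-33 + 47))/((-33 + 47) + sqrt(2)*sqrt(-33 + 47)) = (sqrt(15798) - 16729) + (-1/5 + 2*14 + 2*sqrt(2)*sqrt(14))/(14 + sqrt(2)*sqrt(14)) = (-16729 + sqrt(15798)) + (-1/5 + 28 + 4*sqrt(7))/(14 + 2*sqrt(7)) = (-16729 + sqrt(15798)) + (139/5 + 4*sqrt(7))/(14 + 2*sqrt(7)) = -16729 + sqrt(15798) + (139/5 + 4*sqrt(7))/(14 + 2*sqrt(7))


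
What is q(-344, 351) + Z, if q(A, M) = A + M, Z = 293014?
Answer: 293021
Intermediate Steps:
q(-344, 351) + Z = (-344 + 351) + 293014 = 7 + 293014 = 293021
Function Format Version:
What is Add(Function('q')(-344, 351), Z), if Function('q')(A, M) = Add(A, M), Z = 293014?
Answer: 293021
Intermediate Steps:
Add(Function('q')(-344, 351), Z) = Add(Add(-344, 351), 293014) = Add(7, 293014) = 293021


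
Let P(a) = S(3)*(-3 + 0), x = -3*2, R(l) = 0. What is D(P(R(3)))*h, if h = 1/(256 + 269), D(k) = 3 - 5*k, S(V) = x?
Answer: -29/175 ≈ -0.16571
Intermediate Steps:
x = -6
S(V) = -6
P(a) = 18 (P(a) = -6*(-3 + 0) = -6*(-3) = 18)
h = 1/525 ≈ 0.0019048
D(P(R(3)))*h = (3 - 5*18)*(1/525) = (3 - 90)*(1/525) = -87*1/525 = -29/175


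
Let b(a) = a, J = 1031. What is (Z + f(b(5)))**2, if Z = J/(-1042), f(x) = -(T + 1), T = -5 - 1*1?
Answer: 17464041/1085764 ≈ 16.085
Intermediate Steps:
T = -6 (T = -5 - 1 = -6)
f(x) = 5 (f(x) = -(-6 + 1) = -1*(-5) = 5)
Z = -1031/1042 (Z = 1031/(-1042) = 1031*(-1/1042) = -1031/1042 ≈ -0.98944)
(Z + f(b(5)))**2 = (-1031/1042 + 5)**2 = (4179/1042)**2 = 17464041/1085764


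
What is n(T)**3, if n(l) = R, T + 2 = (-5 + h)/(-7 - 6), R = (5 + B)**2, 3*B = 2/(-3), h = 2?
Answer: 6321363049/531441 ≈ 11895.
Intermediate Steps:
B = -2/9 (B = (2/(-3))/3 = (2*(-1/3))/3 = (1/3)*(-2/3) = -2/9 ≈ -0.22222)
R = 1849/81 (R = (5 - 2/9)**2 = (43/9)**2 = 1849/81 ≈ 22.827)
T = -23/13 (T = -2 + (-5 + 2)/(-7 - 6) = -2 - 3/(-13) = -2 - 3*(-1/13) = -2 + 3/13 = -23/13 ≈ -1.7692)
n(l) = 1849/81
n(T)**3 = (1849/81)**3 = 6321363049/531441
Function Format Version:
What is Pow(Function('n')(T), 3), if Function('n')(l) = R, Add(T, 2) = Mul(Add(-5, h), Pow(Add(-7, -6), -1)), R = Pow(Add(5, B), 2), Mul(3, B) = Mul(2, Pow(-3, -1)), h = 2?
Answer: Rational(6321363049, 531441) ≈ 11895.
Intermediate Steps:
B = Rational(-2, 9) (B = Mul(Rational(1, 3), Mul(2, Pow(-3, -1))) = Mul(Rational(1, 3), Mul(2, Rational(-1, 3))) = Mul(Rational(1, 3), Rational(-2, 3)) = Rational(-2, 9) ≈ -0.22222)
R = Rational(1849, 81) (R = Pow(Add(5, Rational(-2, 9)), 2) = Pow(Rational(43, 9), 2) = Rational(1849, 81) ≈ 22.827)
T = Rational(-23, 13) (T = Add(-2, Mul(Add(-5, 2), Pow(Add(-7, -6), -1))) = Add(-2, Mul(-3, Pow(-13, -1))) = Add(-2, Mul(-3, Rational(-1, 13))) = Add(-2, Rational(3, 13)) = Rational(-23, 13) ≈ -1.7692)
Function('n')(l) = Rational(1849, 81)
Pow(Function('n')(T), 3) = Pow(Rational(1849, 81), 3) = Rational(6321363049, 531441)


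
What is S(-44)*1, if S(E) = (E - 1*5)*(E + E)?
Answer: 4312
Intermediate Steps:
S(E) = 2*E*(-5 + E) (S(E) = (E - 5)*(2*E) = (-5 + E)*(2*E) = 2*E*(-5 + E))
S(-44)*1 = (2*(-44)*(-5 - 44))*1 = (2*(-44)*(-49))*1 = 4312*1 = 4312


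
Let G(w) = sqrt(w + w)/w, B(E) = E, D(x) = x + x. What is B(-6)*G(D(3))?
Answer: -2*sqrt(3) ≈ -3.4641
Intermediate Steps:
D(x) = 2*x
G(w) = sqrt(2)/sqrt(w) (G(w) = sqrt(2*w)/w = (sqrt(2)*sqrt(w))/w = sqrt(2)/sqrt(w))
B(-6)*G(D(3)) = -6*sqrt(2)/sqrt(2*3) = -6*sqrt(2)/sqrt(6) = -6*sqrt(2)*sqrt(6)/6 = -2*sqrt(3)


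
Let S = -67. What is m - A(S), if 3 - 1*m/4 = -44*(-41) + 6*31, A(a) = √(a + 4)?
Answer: -7948 - 3*I*√7 ≈ -7948.0 - 7.9373*I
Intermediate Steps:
A(a) = √(4 + a)
m = -7948 (m = 12 - 4*(-44*(-41) + 6*31) = 12 - 4*(1804 + 186) = 12 - 4*1990 = 12 - 7960 = -7948)
m - A(S) = -7948 - √(4 - 67) = -7948 - √(-63) = -7948 - 3*I*√7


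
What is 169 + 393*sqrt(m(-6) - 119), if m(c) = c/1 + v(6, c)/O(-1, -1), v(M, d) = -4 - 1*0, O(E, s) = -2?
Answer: 169 + 393*I*sqrt(123) ≈ 169.0 + 4358.6*I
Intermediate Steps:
v(M, d) = -4 (v(M, d) = -4 + 0 = -4)
m(c) = 2 + c (m(c) = c/1 - 4/(-2) = c*1 - 4*(-1/2) = c + 2 = 2 + c)
169 + 393*sqrt(m(-6) - 119) = 169 + 393*sqrt((2 - 6) - 119) = 169 + 393*sqrt(-4 - 119) = 169 + 393*sqrt(-123) = 169 + 393*(I*sqrt(123)) = 169 + 393*I*sqrt(123)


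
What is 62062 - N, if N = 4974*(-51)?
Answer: 315736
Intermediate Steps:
N = -253674
62062 - N = 62062 - 1*(-253674) = 62062 + 253674 = 315736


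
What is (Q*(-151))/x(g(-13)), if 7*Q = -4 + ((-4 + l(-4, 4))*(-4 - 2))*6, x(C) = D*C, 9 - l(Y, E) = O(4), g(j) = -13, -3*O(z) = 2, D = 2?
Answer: -1208/7 ≈ -172.57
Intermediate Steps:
O(z) = -⅔ (O(z) = -⅓*2 = -⅔)
l(Y, E) = 29/3 (l(Y, E) = 9 - 1*(-⅔) = 9 + ⅔ = 29/3)
x(C) = 2*C
Q = -208/7 (Q = (-4 + ((-4 + 29/3)*(-4 - 2))*6)/7 = (-4 + ((17/3)*(-6))*6)/7 = (-4 - 34*6)/7 = (-4 - 204)/7 = (⅐)*(-208) = -208/7 ≈ -29.714)
(Q*(-151))/x(g(-13)) = (-208/7*(-151))/((2*(-13))) = (31408/7)/(-26) = (31408/7)*(-1/26) = -1208/7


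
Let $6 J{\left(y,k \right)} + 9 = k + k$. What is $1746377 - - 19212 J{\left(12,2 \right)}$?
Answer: $1730367$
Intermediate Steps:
$J{\left(y,k \right)} = - \frac{3}{2} + \frac{k}{3}$ ($J{\left(y,k \right)} = - \frac{3}{2} + \frac{k + k}{6} = - \frac{3}{2} + \frac{2 k}{6} = - \frac{3}{2} + \frac{k}{3}$)
$1746377 - - 19212 J{\left(12,2 \right)} = 1746377 - - 19212 \left(- \frac{3}{2} + \frac{1}{3} \cdot 2\right) = 1746377 - - 19212 \left(- \frac{3}{2} + \frac{2}{3}\right) = 1746377 - \left(-19212\right) \left(- \frac{5}{6}\right) = 1746377 - 16010 = 1730367$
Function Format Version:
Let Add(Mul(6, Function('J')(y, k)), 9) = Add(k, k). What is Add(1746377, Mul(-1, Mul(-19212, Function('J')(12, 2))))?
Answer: 1730367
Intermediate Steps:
Function('J')(y, k) = Add(Rational(-3, 2), Mul(Rational(1, 3), k)) (Function('J')(y, k) = Add(Rational(-3, 2), Mul(Rational(1, 6), Add(k, k))) = Add(Rational(-3, 2), Mul(Rational(1, 6), Mul(2, k))) = Add(Rational(-3, 2), Mul(Rational(1, 3), k)))
Add(1746377, Mul(-1, Mul(-19212, Function('J')(12, 2)))) = Add(1746377, Mul(-1, Mul(-19212, Add(Rational(-3, 2), Mul(Rational(1, 3), 2))))) = Add(1746377, Mul(-1, Mul(-19212, Add(Rational(-3, 2), Rational(2, 3))))) = Add(1746377, Mul(-1, Mul(-19212, Rational(-5, 6)))) = Add(1746377, Mul(-1, 16010)) = Add(1746377, -16010) = 1730367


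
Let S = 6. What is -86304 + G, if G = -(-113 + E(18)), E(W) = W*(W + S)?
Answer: -86623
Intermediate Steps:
E(W) = W*(6 + W) (E(W) = W*(W + 6) = W*(6 + W))
G = -319 (G = -(-113 + 18*(6 + 18)) = -(-113 + 18*24) = -(-113 + 432) = -1*319 = -319)
-86304 + G = -86304 - 319 = -86623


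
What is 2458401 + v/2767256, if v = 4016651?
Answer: 6803028934307/2767256 ≈ 2.4584e+6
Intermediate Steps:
2458401 + v/2767256 = 2458401 + 4016651/2767256 = 6803028934307/2767256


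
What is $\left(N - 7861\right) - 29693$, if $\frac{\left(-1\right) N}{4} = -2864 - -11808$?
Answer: $-73330$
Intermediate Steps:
$N = -35776$ ($N = - 4 \left(-2864 - -11808\right) = - 4 \left(-2864 + 11808\right) = \left(-4\right) 8944 = -35776$)
$\left(N - 7861\right) - 29693 = \left(-35776 - 7861\right) - 29693 = -43637 - 29693 = -73330$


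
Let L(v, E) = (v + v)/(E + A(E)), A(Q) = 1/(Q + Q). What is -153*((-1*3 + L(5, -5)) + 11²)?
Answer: -17754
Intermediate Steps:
A(Q) = 1/(2*Q)
L(v, E) = 2*v/(E + 1/(2*E)) (L(v, E) = (v + v)/(E + 1/(2*E)) = (2*v)/(E + 1/(2*E)) = 2*v/(E + 1/(2*E)))
-153*((-1*3 + L(5, -5)) + 11²) = -153*((-1*3 + 4*(-5)*5/(1 + 2*(-5)²)) + 11²) = -153*((-3 + 4*(-5)*5/(1 + 2*25)) + 121) = -153*((-3 + 4*(-5)*5/(1 + 50)) + 121) = -153*((-3 + 4*(-5)*5/51) + 121) = -153*((-3 + 4*(-5)*5*(1/51)) + 121) = -153*((-3 - 100/51) + 121) = -153*(-253/51 + 121) = -153*5918/51 = -17754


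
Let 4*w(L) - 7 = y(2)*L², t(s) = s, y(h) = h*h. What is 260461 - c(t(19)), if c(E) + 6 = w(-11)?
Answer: 1041377/4 ≈ 2.6034e+5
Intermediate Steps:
y(h) = h²
w(L) = 7/4 + L² (w(L) = 7/4 + (2²*L²)/4 = 7/4 + (4*L²)/4 = 7/4 + L²)
c(E) = 467/4 (c(E) = -6 + (7/4 + (-11)²) = -6 + (7/4 + 121) = -6 + 491/4 = 467/4)
260461 - c(t(19)) = 260461 - 1*467/4 = 260461 - 467/4 = 1041377/4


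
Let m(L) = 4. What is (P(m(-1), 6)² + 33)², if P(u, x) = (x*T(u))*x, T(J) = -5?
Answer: 1051899489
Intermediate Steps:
P(u, x) = -5*x² (P(u, x) = (x*(-5))*x = (-5*x)*x = -5*x²)
(P(m(-1), 6)² + 33)² = ((-5*6²)² + 33)² = ((-5*36)² + 33)² = ((-180)² + 33)² = (32400 + 33)² = 32433² = 1051899489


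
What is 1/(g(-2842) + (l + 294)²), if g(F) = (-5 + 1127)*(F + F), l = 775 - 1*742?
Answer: -1/6270519 ≈ -1.5948e-7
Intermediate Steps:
l = 33 (l = 775 - 742 = 33)
g(F) = 2244*F (g(F) = 1122*(2*F) = 2244*F)
1/(g(-2842) + (l + 294)²) = 1/(2244*(-2842) + (33 + 294)²) = 1/(-6377448 + 327²) = 1/(-6377448 + 106929) = 1/(-6270519) = -1/6270519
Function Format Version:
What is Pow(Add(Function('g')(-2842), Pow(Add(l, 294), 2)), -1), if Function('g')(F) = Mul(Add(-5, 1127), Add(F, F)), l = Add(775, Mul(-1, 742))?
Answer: Rational(-1, 6270519) ≈ -1.5948e-7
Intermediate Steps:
l = 33 (l = Add(775, -742) = 33)
Function('g')(F) = Mul(2244, F) (Function('g')(F) = Mul(1122, Mul(2, F)) = Mul(2244, F))
Pow(Add(Function('g')(-2842), Pow(Add(l, 294), 2)), -1) = Pow(Add(Mul(2244, -2842), Pow(Add(33, 294), 2)), -1) = Pow(Add(-6377448, Pow(327, 2)), -1) = Pow(Add(-6377448, 106929), -1) = Pow(-6270519, -1) = Rational(-1, 6270519)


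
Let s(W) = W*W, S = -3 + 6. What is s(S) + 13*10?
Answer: 139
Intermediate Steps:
S = 3
s(W) = W²
s(S) + 13*10 = 3² + 13*10 = 9 + 130 = 139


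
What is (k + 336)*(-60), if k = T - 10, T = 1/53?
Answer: -1036740/53 ≈ -19561.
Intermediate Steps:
T = 1/53 ≈ 0.018868
k = -529/53 (k = 1/53 - 10 = -529/53 ≈ -9.9811)
(k + 336)*(-60) = (-529/53 + 336)*(-60) = (17279/53)*(-60) = -1036740/53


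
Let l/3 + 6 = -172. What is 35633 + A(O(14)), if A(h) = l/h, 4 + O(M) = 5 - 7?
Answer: 35722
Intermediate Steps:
l = -534 (l = -18 + 3*(-172) = -18 - 516 = -534)
O(M) = -6 (O(M) = -4 + (5 - 7) = -4 - 2 = -6)
A(h) = -534/h
35633 + A(O(14)) = 35633 - 534/(-6) = 35633 - 534*(-1/6) = 35633 + 89 = 35722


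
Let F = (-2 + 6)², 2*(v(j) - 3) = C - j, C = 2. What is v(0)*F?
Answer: 64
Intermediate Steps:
v(j) = 4 - j/2 (v(j) = 3 + (2 - j)/2 = 3 + (1 - j/2) = 4 - j/2)
F = 16 (F = 4² = 16)
v(0)*F = (4 - ½*0)*16 = (4 + 0)*16 = 4*16 = 64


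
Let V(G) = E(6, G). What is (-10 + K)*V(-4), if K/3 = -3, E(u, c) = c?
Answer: 76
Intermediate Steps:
V(G) = G
K = -9 (K = 3*(-3) = -9)
(-10 + K)*V(-4) = (-10 - 9)*(-4) = -19*(-4) = 76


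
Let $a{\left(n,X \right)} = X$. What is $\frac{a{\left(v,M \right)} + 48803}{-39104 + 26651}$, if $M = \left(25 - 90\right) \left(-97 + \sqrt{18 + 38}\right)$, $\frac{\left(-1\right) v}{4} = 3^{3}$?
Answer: $- \frac{55108}{12453} + \frac{130 \sqrt{14}}{12453} \approx -4.3862$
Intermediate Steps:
$v = -108$ ($v = - 4 \cdot 3^{3} = \left(-4\right) 27 = -108$)
$M = 6305 - 130 \sqrt{14}$ ($M = - 65 \left(-97 + \sqrt{56}\right) = - 65 \left(-97 + 2 \sqrt{14}\right) = 6305 - 130 \sqrt{14} \approx 5818.6$)
$\frac{a{\left(v,M \right)} + 48803}{-39104 + 26651} = \frac{\left(6305 - 130 \sqrt{14}\right) + 48803}{-39104 + 26651} = \frac{55108 - 130 \sqrt{14}}{-12453} = \left(55108 - 130 \sqrt{14}\right) \left(- \frac{1}{12453}\right) = - \frac{55108}{12453} + \frac{130 \sqrt{14}}{12453}$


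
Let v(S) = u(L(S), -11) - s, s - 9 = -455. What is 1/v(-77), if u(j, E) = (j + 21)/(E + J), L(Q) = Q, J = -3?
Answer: 1/450 ≈ 0.0022222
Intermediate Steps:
u(j, E) = (21 + j)/(-3 + E) (u(j, E) = (j + 21)/(E - 3) = (21 + j)/(-3 + E))
s = -446 (s = 9 - 455 = -446)
v(S) = 889/2 - S/14 (v(S) = (21 + S)/(-3 - 11) - 1*(-446) = (21 + S)/(-14) + 446 = -(21 + S)/14 + 446 = (-3/2 - S/14) + 446 = 889/2 - S/14)
1/v(-77) = 1/(889/2 - 1/14*(-77)) = 1/(889/2 + 11/2) = 1/450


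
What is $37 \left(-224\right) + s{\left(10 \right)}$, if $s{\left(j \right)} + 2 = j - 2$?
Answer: $-8282$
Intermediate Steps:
$s{\left(j \right)} = -4 + j$ ($s{\left(j \right)} = -2 + \left(j - 2\right) = -2 + \left(-2 + j\right) = -4 + j$)
$37 \left(-224\right) + s{\left(10 \right)} = 37 \left(-224\right) + \left(-4 + 10\right) = -8288 + 6 = -8282$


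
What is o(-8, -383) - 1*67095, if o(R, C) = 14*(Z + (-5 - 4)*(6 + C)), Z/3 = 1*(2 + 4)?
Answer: -19341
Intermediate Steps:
Z = 18 (Z = 3*(1*(2 + 4)) = 3*(1*6) = 3*6 = 18)
o(R, C) = -504 - 126*C (o(R, C) = 14*(18 + (-5 - 4)*(6 + C)) = 14*(18 - 9*(6 + C)) = 14*(18 + (-54 - 9*C)) = 14*(-36 - 9*C) = -504 - 126*C)
o(-8, -383) - 1*67095 = (-504 - 126*(-383)) - 1*67095 = (-504 + 48258) - 67095 = 47754 - 67095 = -19341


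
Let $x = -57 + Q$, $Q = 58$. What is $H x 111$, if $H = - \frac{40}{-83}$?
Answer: $\frac{4440}{83} \approx 53.494$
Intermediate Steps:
$x = 1$ ($x = -57 + 58 = 1$)
$H = \frac{40}{83}$ ($H = \left(-40\right) \left(- \frac{1}{83}\right) = \frac{40}{83} \approx 0.48193$)
$H x 111 = \frac{40}{83} \cdot 1 \cdot 111 = \frac{40}{83} \cdot 111 = \frac{4440}{83}$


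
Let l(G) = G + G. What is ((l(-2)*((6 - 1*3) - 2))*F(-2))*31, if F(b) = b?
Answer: 248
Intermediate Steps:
l(G) = 2*G
((l(-2)*((6 - 1*3) - 2))*F(-2))*31 = (((2*(-2))*((6 - 1*3) - 2))*(-2))*31 = (-4*((6 - 3) - 2)*(-2))*31 = (-4*(3 - 2)*(-2))*31 = (-4*1*(-2))*31 = -4*(-2)*31 = 8*31 = 248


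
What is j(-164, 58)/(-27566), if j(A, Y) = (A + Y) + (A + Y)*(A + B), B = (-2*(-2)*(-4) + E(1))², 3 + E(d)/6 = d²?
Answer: 32913/13783 ≈ 2.3879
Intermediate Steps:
E(d) = -18 + 6*d²
B = 784 (B = (-2*(-2)*(-4) + (-18 + 6*1²))² = (4*(-4) + (-18 + 6*1))² = (-16 + (-18 + 6))² = (-16 - 12)² = (-28)² = 784)
j(A, Y) = A + Y + (784 + A)*(A + Y) (j(A, Y) = (A + Y) + (A + Y)*(A + 784) = (A + Y) + (A + Y)*(784 + A) = (A + Y) + (784 + A)*(A + Y) = A + Y + (784 + A)*(A + Y))
j(-164, 58)/(-27566) = ((-164)² + 785*(-164) + 785*58 - 164*58)/(-27566) = (26896 - 128740 + 45530 - 9512)*(-1/27566) = -65826*(-1/27566) = 32913/13783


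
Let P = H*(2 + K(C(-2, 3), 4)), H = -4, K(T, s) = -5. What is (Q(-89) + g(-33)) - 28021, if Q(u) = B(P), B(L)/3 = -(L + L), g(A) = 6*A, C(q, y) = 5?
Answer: -28291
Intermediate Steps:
P = 12 (P = -4*(2 - 5) = -4*(-3) = 12)
B(L) = -6*L (B(L) = 3*(-(L + L)) = 3*(-2*L) = -6*L)
Q(u) = -72 (Q(u) = -6*12 = -72)
(Q(-89) + g(-33)) - 28021 = (-72 + 6*(-33)) - 28021 = (-72 - 198) - 28021 = -270 - 28021 = -28291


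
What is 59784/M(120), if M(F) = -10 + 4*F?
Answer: 636/5 ≈ 127.20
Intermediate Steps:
59784/M(120) = 59784/(-10 + 4*120) = 59784/(-10 + 480) = 59784/470 = 59784*(1/470) = 636/5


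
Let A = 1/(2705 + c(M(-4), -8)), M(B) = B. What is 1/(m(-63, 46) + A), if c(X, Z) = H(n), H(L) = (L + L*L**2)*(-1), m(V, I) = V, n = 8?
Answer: -2185/137654 ≈ -0.015873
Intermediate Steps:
H(L) = -L - L**3 (H(L) = (L + L**3)*(-1) = -L - L**3)
c(X, Z) = -520 (c(X, Z) = -1*8 - 1*8**3 = -8 - 1*512 = -8 - 512 = -520)
A = 1/2185 (A = 1/(2705 - 520) = 1/2185 ≈ 0.00045767)
1/(m(-63, 46) + A) = 1/(-63 + 1/2185) = 1/(-137654/2185) = -2185/137654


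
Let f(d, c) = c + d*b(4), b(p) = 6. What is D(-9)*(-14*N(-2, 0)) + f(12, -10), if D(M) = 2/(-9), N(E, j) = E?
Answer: 502/9 ≈ 55.778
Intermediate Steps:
D(M) = -2/9 (D(M) = 2*(-1/9) = -2/9)
f(d, c) = c + 6*d (f(d, c) = c + d*6 = c + 6*d)
D(-9)*(-14*N(-2, 0)) + f(12, -10) = -(-28)*(-2)/9 + (-10 + 6*12) = -2/9*28 + (-10 + 72) = -56/9 + 62 = 502/9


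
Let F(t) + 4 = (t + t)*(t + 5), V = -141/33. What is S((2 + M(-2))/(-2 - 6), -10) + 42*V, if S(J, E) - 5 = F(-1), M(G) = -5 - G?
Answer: -2051/11 ≈ -186.45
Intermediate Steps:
V = -47/11 (V = -141*1/33 = -47/11 ≈ -4.2727)
F(t) = -4 + 2*t*(5 + t) (F(t) = -4 + (t + t)*(t + 5) = -4 + (2*t)*(5 + t) = -4 + 2*t*(5 + t))
S(J, E) = -7 (S(J, E) = 5 + (-4 + 2*(-1)**2 + 10*(-1)) = 5 + (-4 + 2*1 - 10) = 5 + (-4 + 2 - 10) = 5 - 12 = -7)
S((2 + M(-2))/(-2 - 6), -10) + 42*V = -7 + 42*(-47/11) = -7 - 1974/11 = -2051/11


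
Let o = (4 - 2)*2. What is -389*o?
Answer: -1556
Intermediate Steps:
o = 4 (o = 2*2 = 4)
-389*o = -389*4 = -1556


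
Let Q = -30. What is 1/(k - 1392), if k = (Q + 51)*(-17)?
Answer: -1/1749 ≈ -0.00057176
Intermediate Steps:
k = -357 (k = (-30 + 51)*(-17) = 21*(-17) = -357)
1/(k - 1392) = 1/(-357 - 1392) = 1/(-1749) = -1/1749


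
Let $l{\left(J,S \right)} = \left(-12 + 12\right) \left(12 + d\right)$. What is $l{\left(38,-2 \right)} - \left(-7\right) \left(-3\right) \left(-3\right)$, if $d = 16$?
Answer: $63$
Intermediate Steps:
$l{\left(J,S \right)} = 0$ ($l{\left(J,S \right)} = \left(-12 + 12\right) \left(12 + 16\right) = 0 \cdot 28 = 0$)
$l{\left(38,-2 \right)} - \left(-7\right) \left(-3\right) \left(-3\right) = 0 - \left(-7\right) \left(-3\right) \left(-3\right) = 0 - 21 \left(-3\right) = 0 - -63 = 0 + 63 = 63$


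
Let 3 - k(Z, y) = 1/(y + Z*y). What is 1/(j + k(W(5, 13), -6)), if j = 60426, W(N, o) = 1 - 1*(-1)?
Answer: 18/1087723 ≈ 1.6548e-5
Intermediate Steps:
W(N, o) = 2 (W(N, o) = 1 + 1 = 2)
k(Z, y) = 3 - 1/(y + Z*y)
1/(j + k(W(5, 13), -6)) = 1/(60426 + (-1 + 3*(-6) + 3*2*(-6))/((-6)*(1 + 2))) = 1/(60426 - 1/6*(-1 - 18 - 36)/3) = 1/(60426 - 1/6*1/3*(-55)) = 1/(60426 + 55/18) = 1/(1087723/18) = 18/1087723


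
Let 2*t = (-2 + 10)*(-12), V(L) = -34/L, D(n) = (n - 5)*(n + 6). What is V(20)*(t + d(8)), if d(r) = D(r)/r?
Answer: 2907/40 ≈ 72.675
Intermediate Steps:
D(n) = (-5 + n)*(6 + n)
d(r) = (-30 + r + r**2)/r
t = -48 (t = ((-2 + 10)*(-12))/2 = (8*(-12))/2 = (1/2)*(-96) = -48)
V(20)*(t + d(8)) = (-34/20)*(-48 + (1 + 8 - 30/8)) = (-34*1/20)*(-48 + (1 + 8 - 30*1/8)) = -17*(-48 + (1 + 8 - 15/4))/10 = -17*(-48 + 21/4)/10 = -17/10*(-171/4) = 2907/40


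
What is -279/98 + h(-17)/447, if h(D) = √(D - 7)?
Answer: -279/98 + 2*I*√6/447 ≈ -2.8469 + 0.01096*I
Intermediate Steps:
h(D) = √(-7 + D)
-279/98 + h(-17)/447 = -279/98 + √(-7 - 17)/447 = -279*1/98 + √(-24)*(1/447) = -279/98 + (2*I*√6)*(1/447) = -279/98 + 2*I*√6/447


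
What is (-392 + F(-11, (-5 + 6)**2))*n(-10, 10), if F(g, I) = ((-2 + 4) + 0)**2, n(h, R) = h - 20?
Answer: 11640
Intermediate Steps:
n(h, R) = -20 + h
F(g, I) = 4 (F(g, I) = (2 + 0)**2 = 2**2 = 4)
(-392 + F(-11, (-5 + 6)**2))*n(-10, 10) = (-392 + 4)*(-20 - 10) = -388*(-30) = 11640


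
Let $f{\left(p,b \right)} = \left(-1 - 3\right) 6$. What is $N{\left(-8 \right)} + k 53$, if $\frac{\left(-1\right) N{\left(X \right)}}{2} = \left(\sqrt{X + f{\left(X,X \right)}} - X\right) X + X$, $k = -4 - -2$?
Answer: $38 + 64 i \sqrt{2} \approx 38.0 + 90.51 i$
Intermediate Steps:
$k = -2$ ($k = -4 + 2 = -2$)
$f{\left(p,b \right)} = -24$ ($f{\left(p,b \right)} = \left(-4\right) 6 = -24$)
$N{\left(X \right)} = - 2 X - 2 X \left(\sqrt{-24 + X} - X\right)$ ($N{\left(X \right)} = - 2 \left(\left(\sqrt{X - 24} - X\right) X + X\right) = - 2 \left(\left(\sqrt{-24 + X} - X\right) X + X\right) = - 2 \left(X \left(\sqrt{-24 + X} - X\right) + X\right) = - 2 \left(X + X \left(\sqrt{-24 + X} - X\right)\right) = - 2 X - 2 X \left(\sqrt{-24 + X} - X\right)$)
$N{\left(-8 \right)} + k 53 = 2 \left(-8\right) \left(-1 - 8 - \sqrt{-24 - 8}\right) - 106 = 2 \left(-8\right) \left(-1 - 8 - \sqrt{-32}\right) - 106 = 2 \left(-8\right) \left(-1 - 8 - 4 i \sqrt{2}\right) - 106 = 2 \left(-8\right) \left(-9 - 4 i \sqrt{2}\right) - 106 = \left(144 + 64 i \sqrt{2}\right) - 106 = 38 + 64 i \sqrt{2}$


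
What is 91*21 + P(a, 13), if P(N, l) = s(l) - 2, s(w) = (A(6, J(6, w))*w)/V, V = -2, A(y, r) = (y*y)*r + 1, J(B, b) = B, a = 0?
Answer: 997/2 ≈ 498.50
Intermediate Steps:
A(y, r) = 1 + r*y² (A(y, r) = y²*r + 1 = r*y² + 1 = 1 + r*y²)
s(w) = -217*w/2 (s(w) = ((1 + 6*6²)*w)/(-2) = ((1 + 6*36)*w)*(-½) = ((1 + 216)*w)*(-½) = (217*w)*(-½) = -217*w/2)
P(N, l) = -2 - 217*l/2 (P(N, l) = -217*l/2 - 2 = -2 - 217*l/2)
91*21 + P(a, 13) = 91*21 + (-2 - 217/2*13) = 1911 + (-2 - 2821/2) = 1911 - 2825/2 = 997/2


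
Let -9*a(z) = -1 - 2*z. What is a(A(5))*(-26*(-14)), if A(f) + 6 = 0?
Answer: -4004/9 ≈ -444.89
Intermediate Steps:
A(f) = -6 (A(f) = -6 + 0 = -6)
a(z) = 1/9 + 2*z/9 (a(z) = -(-1 - 2*z)/9 = 1/9 + 2*z/9)
a(A(5))*(-26*(-14)) = (1/9 + (2/9)*(-6))*(-26*(-14)) = (1/9 - 4/3)*364 = -11/9*364 = -4004/9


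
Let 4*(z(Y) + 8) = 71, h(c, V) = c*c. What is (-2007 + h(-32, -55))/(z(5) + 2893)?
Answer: -3932/11611 ≈ -0.33864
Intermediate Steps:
h(c, V) = c²
z(Y) = 39/4 (z(Y) = -8 + (¼)*71 = -8 + 71/4 = 39/4)
(-2007 + h(-32, -55))/(z(5) + 2893) = (-2007 + (-32)²)/(39/4 + 2893) = (-2007 + 1024)/(11611/4) = -983*4/11611 = -3932/11611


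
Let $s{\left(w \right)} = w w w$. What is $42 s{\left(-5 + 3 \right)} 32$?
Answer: $-10752$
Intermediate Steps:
$s{\left(w \right)} = w^{3}$ ($s{\left(w \right)} = w^{2} w = w^{3}$)
$42 s{\left(-5 + 3 \right)} 32 = 42 \left(-5 + 3\right)^{3} \cdot 32 = 42 \left(-2\right)^{3} \cdot 32 = 42 \left(-8\right) 32 = \left(-336\right) 32 = -10752$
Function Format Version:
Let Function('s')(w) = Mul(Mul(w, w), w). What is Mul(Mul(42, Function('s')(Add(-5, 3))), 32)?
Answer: -10752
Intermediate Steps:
Function('s')(w) = Pow(w, 3) (Function('s')(w) = Mul(Pow(w, 2), w) = Pow(w, 3))
Mul(Mul(42, Function('s')(Add(-5, 3))), 32) = Mul(Mul(42, Pow(Add(-5, 3), 3)), 32) = Mul(Mul(42, Pow(-2, 3)), 32) = Mul(Mul(42, -8), 32) = Mul(-336, 32) = -10752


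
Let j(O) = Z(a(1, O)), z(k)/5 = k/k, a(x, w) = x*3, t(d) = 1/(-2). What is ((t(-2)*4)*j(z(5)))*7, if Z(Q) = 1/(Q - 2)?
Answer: -14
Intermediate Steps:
t(d) = -1/2
a(x, w) = 3*x
z(k) = 5 (z(k) = 5*(k/k) = 5*1 = 5)
Z(Q) = 1/(-2 + Q)
j(O) = 1 (j(O) = 1/(-2 + 3*1) = 1/(-2 + 3) = 1/1 = 1)
((t(-2)*4)*j(z(5)))*7 = (-1/2*4*1)*7 = -2*1*7 = -2*7 = -14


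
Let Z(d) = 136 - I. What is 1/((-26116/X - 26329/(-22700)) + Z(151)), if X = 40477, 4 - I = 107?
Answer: 918827900/220072753833 ≈ 0.0041751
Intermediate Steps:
I = -103 (I = 4 - 1*107 = 4 - 107 = -103)
Z(d) = 239 (Z(d) = 136 - 1*(-103) = 136 + 103 = 239)
1/((-26116/X - 26329/(-22700)) + Z(151)) = 1/((-26116/40477 - 26329/(-22700)) + 239) = 1/((-26116*1/40477 - 26329*(-1/22700)) + 239) = 1/((-26116/40477 + 26329/22700) + 239) = 1/(472885733/918827900 + 239) = 1/(220072753833/918827900) = 918827900/220072753833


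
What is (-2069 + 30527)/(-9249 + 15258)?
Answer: 9486/2003 ≈ 4.7359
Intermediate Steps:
(-2069 + 30527)/(-9249 + 15258) = 28458/6009 = 28458*(1/6009) = 9486/2003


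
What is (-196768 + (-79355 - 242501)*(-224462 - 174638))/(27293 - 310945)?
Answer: -32113133208/70913 ≈ -4.5285e+5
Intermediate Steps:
(-196768 + (-79355 - 242501)*(-224462 - 174638))/(27293 - 310945) = (-196768 - 321856*(-399100))/(-283652) = (-196768 + 128452729600)*(-1/283652) = 128452532832*(-1/283652) = -32113133208/70913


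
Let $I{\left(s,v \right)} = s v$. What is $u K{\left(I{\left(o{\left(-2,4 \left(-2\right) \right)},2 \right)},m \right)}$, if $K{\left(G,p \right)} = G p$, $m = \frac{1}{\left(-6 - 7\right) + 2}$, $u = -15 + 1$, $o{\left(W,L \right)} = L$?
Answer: $- \frac{224}{11} \approx -20.364$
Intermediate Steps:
$u = -14$
$m = - \frac{1}{11}$ ($m = \frac{1}{-13 + 2} = \frac{1}{-11} = - \frac{1}{11} \approx -0.090909$)
$u K{\left(I{\left(o{\left(-2,4 \left(-2\right) \right)},2 \right)},m \right)} = - 14 \cdot 4 \left(-2\right) 2 \left(- \frac{1}{11}\right) = - 14 \left(-8\right) 2 \left(- \frac{1}{11}\right) = - 14 \left(\left(-16\right) \left(- \frac{1}{11}\right)\right) = \left(-14\right) \frac{16}{11} = - \frac{224}{11}$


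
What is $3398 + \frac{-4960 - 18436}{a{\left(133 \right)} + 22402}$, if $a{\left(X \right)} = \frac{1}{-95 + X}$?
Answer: $\frac{2891750198}{851277} \approx 3397.0$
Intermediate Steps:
$3398 + \frac{-4960 - 18436}{a{\left(133 \right)} + 22402} = 3398 + \frac{-4960 - 18436}{\frac{1}{-95 + 133} + 22402} = 3398 - \frac{23396}{\frac{1}{38} + 22402} = 3398 - \frac{23396}{\frac{851277}{38}} = 3398 - \frac{889048}{851277} = \frac{2891750198}{851277}$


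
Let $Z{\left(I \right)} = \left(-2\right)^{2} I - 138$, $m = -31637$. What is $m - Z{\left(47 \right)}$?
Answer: $-31687$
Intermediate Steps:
$Z{\left(I \right)} = -138 + 4 I$ ($Z{\left(I \right)} = 4 I - 138 = -138 + 4 I$)
$m - Z{\left(47 \right)} = -31637 - \left(-138 + 4 \cdot 47\right) = -31637 - \left(-138 + 188\right) = -31637 - 50 = -31687$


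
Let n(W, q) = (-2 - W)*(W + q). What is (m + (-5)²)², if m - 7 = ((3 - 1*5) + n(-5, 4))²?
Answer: 3249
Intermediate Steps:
m = 32 (m = 7 + ((3 - 1*5) + (-1*(-5)² - 2*(-5) - 2*4 - 1*(-5)*4))² = 7 + ((3 - 5) + (-1*25 + 10 - 8 + 20))² = 7 + (-2 + (-25 + 10 - 8 + 20))² = 7 + (-2 - 3)² = 7 + (-5)² = 7 + 25 = 32)
(m + (-5)²)² = (32 + (-5)²)² = (32 + 25)² = 57² = 3249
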